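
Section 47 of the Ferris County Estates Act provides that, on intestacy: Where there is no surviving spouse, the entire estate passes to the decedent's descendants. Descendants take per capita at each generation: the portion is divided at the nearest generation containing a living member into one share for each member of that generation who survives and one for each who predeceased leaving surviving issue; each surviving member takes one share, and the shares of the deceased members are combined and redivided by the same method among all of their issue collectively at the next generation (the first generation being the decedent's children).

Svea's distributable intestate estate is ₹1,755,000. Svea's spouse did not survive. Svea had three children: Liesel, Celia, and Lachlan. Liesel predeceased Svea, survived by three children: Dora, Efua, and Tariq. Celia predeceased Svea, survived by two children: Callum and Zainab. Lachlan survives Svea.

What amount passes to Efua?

Efua receives ₹234,000.

The entire ₹1,755,000 passes to the descendants.
That amount (₹1,755,000) is divided at the children's generation into 3 shares of ₹585,000. Lachlan takes ₹585,000. The 2 shares of the deceased (Liesel and Celia) are combined into a pool of ₹1,170,000.
That pool (₹1,170,000) is divided at the grandchildren's generation equally among Dora, Efua, Tariq, Callum, and Zainab: ₹234,000 each.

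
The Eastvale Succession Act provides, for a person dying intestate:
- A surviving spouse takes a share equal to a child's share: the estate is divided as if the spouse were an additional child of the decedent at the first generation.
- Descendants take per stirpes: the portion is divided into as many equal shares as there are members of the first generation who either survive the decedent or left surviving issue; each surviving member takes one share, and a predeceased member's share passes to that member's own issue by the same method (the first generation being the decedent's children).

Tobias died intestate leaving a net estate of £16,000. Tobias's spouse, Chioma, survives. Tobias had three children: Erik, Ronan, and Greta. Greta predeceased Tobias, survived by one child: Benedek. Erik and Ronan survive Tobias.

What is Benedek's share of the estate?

Benedek receives £4,000.

The spouse counts as an additional share at the children's level, so there are 4 primary shares of £4,000. Chioma takes one such share (£4,000).
The children's combined portion (£12,000) is divided into 3 shares of £4,000: Erik and Ronan each take £4,000; Greta's £4,000 share passes to Greta's issue.
Greta's share (£4,000) passes entirely to Benedek.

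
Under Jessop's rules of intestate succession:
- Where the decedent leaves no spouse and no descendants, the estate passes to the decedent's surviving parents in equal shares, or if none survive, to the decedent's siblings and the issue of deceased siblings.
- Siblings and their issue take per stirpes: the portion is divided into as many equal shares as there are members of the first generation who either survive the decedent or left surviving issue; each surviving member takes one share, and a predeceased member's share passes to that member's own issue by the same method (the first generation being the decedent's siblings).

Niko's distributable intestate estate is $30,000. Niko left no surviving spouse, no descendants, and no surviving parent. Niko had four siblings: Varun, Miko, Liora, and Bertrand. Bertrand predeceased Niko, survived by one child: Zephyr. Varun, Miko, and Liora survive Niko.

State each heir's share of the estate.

Varun: $7,500; Miko: $7,500; Liora: $7,500; Zephyr: $7,500

The entire $30,000 passes to the siblings and their issue.
That amount ($30,000) is divided into 4 shares of $7,500: Varun, Miko, and Liora each take $7,500; Bertrand's $7,500 share passes to Bertrand's issue.
Bertrand's share ($7,500) passes entirely to Zephyr.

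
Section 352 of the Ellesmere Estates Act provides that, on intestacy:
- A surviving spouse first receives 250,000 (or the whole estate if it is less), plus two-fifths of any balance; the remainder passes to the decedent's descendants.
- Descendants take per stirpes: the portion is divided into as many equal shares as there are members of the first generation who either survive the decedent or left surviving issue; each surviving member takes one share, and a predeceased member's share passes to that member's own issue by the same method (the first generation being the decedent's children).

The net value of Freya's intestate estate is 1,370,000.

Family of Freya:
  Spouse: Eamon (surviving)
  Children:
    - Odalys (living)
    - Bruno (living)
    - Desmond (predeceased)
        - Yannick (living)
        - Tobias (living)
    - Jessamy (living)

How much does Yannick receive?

Eamon first takes 250,000, leaving a balance of 1,120,000. Eamon then takes two-fifths of the balance (448,000), for a total of 698,000. The remaining 672,000 passes to the descendants.
The descendants' portion (672,000) is divided into 4 shares of 168,000: Odalys, Bruno, and Jessamy each take 168,000; Desmond's 168,000 share passes to Desmond's issue.
Desmond's share (168,000) is divided into 2 shares of 84,000: Yannick and Tobias each take 84,000.

Yannick receives 84,000.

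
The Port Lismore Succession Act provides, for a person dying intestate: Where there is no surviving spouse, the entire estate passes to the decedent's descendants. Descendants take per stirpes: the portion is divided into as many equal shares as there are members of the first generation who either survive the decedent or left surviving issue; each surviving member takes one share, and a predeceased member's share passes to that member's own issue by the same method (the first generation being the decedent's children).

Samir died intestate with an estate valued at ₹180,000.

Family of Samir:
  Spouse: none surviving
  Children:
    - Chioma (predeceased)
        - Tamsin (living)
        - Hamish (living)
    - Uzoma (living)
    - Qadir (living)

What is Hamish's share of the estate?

The entire ₹180,000 passes to the descendants.
That amount (₹180,000) is divided into 3 shares of ₹60,000: Uzoma and Qadir each take ₹60,000; Chioma's ₹60,000 share passes to Chioma's issue.
Chioma's share (₹60,000) is divided into 2 shares of ₹30,000: Tamsin and Hamish each take ₹30,000.

Hamish receives ₹30,000.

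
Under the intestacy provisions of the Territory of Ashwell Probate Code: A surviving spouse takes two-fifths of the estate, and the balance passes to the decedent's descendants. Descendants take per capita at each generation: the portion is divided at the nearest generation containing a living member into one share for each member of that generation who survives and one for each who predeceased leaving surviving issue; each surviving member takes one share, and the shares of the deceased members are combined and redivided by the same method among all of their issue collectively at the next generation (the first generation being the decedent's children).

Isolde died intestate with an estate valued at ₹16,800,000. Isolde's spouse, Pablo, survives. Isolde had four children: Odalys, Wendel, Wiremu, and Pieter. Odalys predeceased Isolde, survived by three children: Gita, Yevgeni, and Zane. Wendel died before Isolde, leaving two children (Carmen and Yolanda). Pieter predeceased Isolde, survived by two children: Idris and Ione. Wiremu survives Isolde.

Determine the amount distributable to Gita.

Gita receives ₹1,080,000.

Pablo takes two-fifths of ₹16,800,000 = ₹6,720,000. The remaining ₹10,080,000 passes to the descendants.
The descendants' portion (₹10,080,000) is divided at the children's generation into 4 shares of ₹2,520,000. Wiremu takes ₹2,520,000. The 3 shares of the deceased (Odalys, Wendel, and Pieter) are combined into a pool of ₹7,560,000.
That pool (₹7,560,000) is divided at the grandchildren's generation equally among Gita, Yevgeni, Zane, Carmen, Yolanda, Idris, and Ione: ₹1,080,000 each.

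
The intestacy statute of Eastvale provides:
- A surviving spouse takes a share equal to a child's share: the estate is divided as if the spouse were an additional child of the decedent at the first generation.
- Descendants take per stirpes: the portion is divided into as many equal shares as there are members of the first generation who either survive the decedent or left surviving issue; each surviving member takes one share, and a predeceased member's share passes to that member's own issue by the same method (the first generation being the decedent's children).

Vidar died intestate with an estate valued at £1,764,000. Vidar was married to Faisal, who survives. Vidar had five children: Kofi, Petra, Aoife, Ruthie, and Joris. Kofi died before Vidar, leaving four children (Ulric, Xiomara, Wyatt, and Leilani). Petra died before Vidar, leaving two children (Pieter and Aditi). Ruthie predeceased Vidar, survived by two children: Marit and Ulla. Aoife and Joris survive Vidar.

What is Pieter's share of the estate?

Pieter receives £147,000.

The spouse counts as an additional share at the children's level, so there are 6 primary shares of £294,000. Faisal takes one such share (£294,000).
The children's combined portion (£1,470,000) is divided into 5 shares of £294,000: Aoife and Joris each take £294,000; Kofi's £294,000 share passes to Kofi's issue; Petra's £294,000 share passes to Petra's issue; Ruthie's £294,000 share passes to Ruthie's issue.
Kofi's share (£294,000) is divided into 4 shares of £73,500: Ulric, Xiomara, Wyatt, and Leilani each take £73,500.
Petra's share (£294,000) is divided into 2 shares of £147,000: Pieter and Aditi each take £147,000.
Ruthie's share (£294,000) is divided into 2 shares of £147,000: Marit and Ulla each take £147,000.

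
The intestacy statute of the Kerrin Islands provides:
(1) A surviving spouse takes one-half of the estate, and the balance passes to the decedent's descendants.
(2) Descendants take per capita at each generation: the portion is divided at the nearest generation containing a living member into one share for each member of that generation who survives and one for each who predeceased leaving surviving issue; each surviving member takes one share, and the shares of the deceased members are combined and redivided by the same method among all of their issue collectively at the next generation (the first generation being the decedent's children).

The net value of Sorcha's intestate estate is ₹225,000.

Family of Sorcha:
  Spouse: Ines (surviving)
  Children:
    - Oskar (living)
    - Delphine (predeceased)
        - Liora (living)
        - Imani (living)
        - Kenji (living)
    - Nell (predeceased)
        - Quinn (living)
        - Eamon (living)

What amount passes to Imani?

Ines takes one-half of ₹225,000 = ₹112,500. The remaining ₹112,500 passes to the descendants.
The descendants' portion (₹112,500) is divided at the children's generation into 3 shares of ₹37,500. Oskar takes ₹37,500. The 2 shares of the deceased (Delphine and Nell) are combined into a pool of ₹75,000.
That pool (₹75,000) is divided at the grandchildren's generation equally among Liora, Imani, Kenji, Quinn, and Eamon: ₹15,000 each.

Imani receives ₹15,000.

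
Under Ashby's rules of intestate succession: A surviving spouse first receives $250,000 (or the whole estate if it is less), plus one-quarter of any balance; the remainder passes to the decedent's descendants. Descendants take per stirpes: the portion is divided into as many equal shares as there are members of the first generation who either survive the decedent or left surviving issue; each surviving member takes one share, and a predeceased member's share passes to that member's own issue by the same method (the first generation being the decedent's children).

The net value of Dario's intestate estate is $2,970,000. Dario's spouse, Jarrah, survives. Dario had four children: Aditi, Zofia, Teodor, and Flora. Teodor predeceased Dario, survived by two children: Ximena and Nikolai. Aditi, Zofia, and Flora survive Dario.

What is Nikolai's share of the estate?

Jarrah first takes $250,000, leaving a balance of $2,720,000. Jarrah then takes one-quarter of the balance ($680,000), for a total of $930,000. The remaining $2,040,000 passes to the descendants.
The descendants' portion ($2,040,000) is divided into 4 shares of $510,000: Aditi, Zofia, and Flora each take $510,000; Teodor's $510,000 share passes to Teodor's issue.
Teodor's share ($510,000) is divided into 2 shares of $255,000: Ximena and Nikolai each take $255,000.

Nikolai receives $255,000.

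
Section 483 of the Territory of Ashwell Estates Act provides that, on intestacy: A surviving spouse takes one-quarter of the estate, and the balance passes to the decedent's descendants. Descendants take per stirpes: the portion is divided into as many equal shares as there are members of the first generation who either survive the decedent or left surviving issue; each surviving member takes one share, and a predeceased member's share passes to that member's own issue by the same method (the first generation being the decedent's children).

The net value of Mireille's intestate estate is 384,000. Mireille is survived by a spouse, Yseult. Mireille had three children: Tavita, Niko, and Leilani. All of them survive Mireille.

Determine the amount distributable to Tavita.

Yseult takes one-quarter of 384,000 = 96,000. The remaining 288,000 passes to the descendants.
The descendants' portion (288,000) is divided into 3 shares of 96,000: Tavita, Niko, and Leilani each take 96,000.

Tavita receives 96,000.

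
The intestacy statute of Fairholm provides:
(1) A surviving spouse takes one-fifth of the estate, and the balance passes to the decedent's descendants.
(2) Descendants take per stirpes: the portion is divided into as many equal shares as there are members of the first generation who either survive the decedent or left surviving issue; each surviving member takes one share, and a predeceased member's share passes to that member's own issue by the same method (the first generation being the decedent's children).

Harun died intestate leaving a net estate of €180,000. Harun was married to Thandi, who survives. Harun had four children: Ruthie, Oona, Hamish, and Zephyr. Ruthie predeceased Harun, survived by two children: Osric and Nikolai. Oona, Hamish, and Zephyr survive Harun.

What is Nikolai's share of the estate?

Thandi takes one-fifth of €180,000 = €36,000. The remaining €144,000 passes to the descendants.
The descendants' portion (€144,000) is divided into 4 shares of €36,000: Oona, Hamish, and Zephyr each take €36,000; Ruthie's €36,000 share passes to Ruthie's issue.
Ruthie's share (€36,000) is divided into 2 shares of €18,000: Osric and Nikolai each take €18,000.

Nikolai receives €18,000.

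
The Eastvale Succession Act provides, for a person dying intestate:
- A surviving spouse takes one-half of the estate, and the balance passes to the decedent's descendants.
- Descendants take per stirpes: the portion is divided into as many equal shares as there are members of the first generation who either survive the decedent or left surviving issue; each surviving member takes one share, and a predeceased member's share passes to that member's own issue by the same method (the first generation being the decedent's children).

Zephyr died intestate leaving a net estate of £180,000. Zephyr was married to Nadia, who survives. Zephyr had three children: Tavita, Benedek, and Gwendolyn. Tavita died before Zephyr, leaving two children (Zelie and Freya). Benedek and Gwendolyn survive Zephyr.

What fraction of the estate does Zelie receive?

Zelie receives 1/12 of the estate.

Nadia takes one-half of £180,000 = £90,000. The remaining £90,000 passes to the descendants.
The descendants' portion (£90,000) is divided into 3 shares of £30,000: Benedek and Gwendolyn each take £30,000; Tavita's £30,000 share passes to Tavita's issue.
Tavita's share (£30,000) is divided into 2 shares of £15,000: Zelie and Freya each take £15,000.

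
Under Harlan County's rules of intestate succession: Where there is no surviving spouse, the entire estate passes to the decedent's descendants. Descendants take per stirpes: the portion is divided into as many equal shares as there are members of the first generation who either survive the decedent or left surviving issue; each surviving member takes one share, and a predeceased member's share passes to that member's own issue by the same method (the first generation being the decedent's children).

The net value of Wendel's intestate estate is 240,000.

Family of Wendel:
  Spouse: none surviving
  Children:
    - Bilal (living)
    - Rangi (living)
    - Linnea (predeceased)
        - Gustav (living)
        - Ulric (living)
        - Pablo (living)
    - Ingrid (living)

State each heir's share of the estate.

Bilal: 60,000; Rangi: 60,000; Gustav: 20,000; Ulric: 20,000; Pablo: 20,000; Ingrid: 60,000

The entire 240,000 passes to the descendants.
That amount (240,000) is divided into 4 shares of 60,000: Bilal, Rangi, and Ingrid each take 60,000; Linnea's 60,000 share passes to Linnea's issue.
Linnea's share (60,000) is divided into 3 shares of 20,000: Gustav, Ulric, and Pablo each take 20,000.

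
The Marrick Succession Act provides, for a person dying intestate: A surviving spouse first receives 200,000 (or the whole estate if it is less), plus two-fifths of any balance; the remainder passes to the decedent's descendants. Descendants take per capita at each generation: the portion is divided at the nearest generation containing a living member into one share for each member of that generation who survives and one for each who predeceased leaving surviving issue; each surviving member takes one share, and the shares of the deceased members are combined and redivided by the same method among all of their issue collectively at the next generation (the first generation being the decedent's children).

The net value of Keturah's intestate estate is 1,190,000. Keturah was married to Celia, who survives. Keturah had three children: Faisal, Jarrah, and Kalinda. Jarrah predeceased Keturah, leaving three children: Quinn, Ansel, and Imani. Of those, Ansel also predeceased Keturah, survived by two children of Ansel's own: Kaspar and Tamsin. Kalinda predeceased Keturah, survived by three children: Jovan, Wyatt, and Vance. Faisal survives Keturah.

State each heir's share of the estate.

Celia first takes 200,000, leaving a balance of 990,000. Celia then takes two-fifths of the balance (396,000), for a total of 596,000. The remaining 594,000 passes to the descendants.
The descendants' portion (594,000) is divided at the children's generation into 3 shares of 198,000. Faisal takes 198,000. The 2 shares of the deceased (Jarrah and Kalinda) are combined into a pool of 396,000.
That pool (396,000) is divided at the grandchildren's generation into 6 shares of 66,000. Quinn, Imani, Jovan, Wyatt, and Vance each take 66,000. The remaining share for the deceased Ansel (66,000) is carried to the next generation.
That pool (66,000) is divided at the great-grandchildren's generation equally among Kaspar and Tamsin: 33,000 each.

Celia: 596,000; Faisal: 198,000; Quinn: 66,000; Kaspar: 33,000; Tamsin: 33,000; Imani: 66,000; Jovan: 66,000; Wyatt: 66,000; Vance: 66,000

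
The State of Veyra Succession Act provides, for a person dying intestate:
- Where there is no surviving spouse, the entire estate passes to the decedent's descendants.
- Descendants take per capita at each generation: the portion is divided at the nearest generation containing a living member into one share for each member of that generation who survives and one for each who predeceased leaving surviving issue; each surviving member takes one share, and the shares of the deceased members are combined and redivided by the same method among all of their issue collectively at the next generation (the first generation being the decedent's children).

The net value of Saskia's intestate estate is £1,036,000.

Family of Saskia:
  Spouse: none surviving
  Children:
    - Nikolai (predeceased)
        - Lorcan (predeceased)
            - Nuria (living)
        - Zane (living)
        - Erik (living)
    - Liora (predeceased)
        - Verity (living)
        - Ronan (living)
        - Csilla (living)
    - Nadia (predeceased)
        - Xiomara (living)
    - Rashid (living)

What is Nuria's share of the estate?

Nuria receives £111,000.

The entire £1,036,000 passes to the descendants.
That amount (£1,036,000) is divided at the children's generation into 4 shares of £259,000. Rashid takes £259,000. The 3 shares of the deceased (Nikolai, Liora, and Nadia) are combined into a pool of £777,000.
That pool (£777,000) is divided at the grandchildren's generation into 7 shares of £111,000. Zane, Erik, Verity, Ronan, Csilla, and Xiomara each take £111,000. The remaining share for the deceased Lorcan (£111,000) is carried to the next generation.
That pool (£111,000) passes entirely to Nuria, the sole taker at the great-grandchildren's generation.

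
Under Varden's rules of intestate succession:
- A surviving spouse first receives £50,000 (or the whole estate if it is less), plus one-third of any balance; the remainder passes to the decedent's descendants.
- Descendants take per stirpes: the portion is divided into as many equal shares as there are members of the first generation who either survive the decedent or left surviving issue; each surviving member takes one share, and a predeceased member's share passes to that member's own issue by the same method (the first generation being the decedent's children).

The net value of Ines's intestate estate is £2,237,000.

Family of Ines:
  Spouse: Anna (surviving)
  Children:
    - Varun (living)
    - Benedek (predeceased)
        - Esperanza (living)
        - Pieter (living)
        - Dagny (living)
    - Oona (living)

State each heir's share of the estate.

Anna: £779,000; Varun: £486,000; Esperanza: £162,000; Pieter: £162,000; Dagny: £162,000; Oona: £486,000

Anna first takes £50,000, leaving a balance of £2,187,000. Anna then takes one-third of the balance (£729,000), for a total of £779,000. The remaining £1,458,000 passes to the descendants.
The descendants' portion (£1,458,000) is divided into 3 shares of £486,000: Varun and Oona each take £486,000; Benedek's £486,000 share passes to Benedek's issue.
Benedek's share (£486,000) is divided into 3 shares of £162,000: Esperanza, Pieter, and Dagny each take £162,000.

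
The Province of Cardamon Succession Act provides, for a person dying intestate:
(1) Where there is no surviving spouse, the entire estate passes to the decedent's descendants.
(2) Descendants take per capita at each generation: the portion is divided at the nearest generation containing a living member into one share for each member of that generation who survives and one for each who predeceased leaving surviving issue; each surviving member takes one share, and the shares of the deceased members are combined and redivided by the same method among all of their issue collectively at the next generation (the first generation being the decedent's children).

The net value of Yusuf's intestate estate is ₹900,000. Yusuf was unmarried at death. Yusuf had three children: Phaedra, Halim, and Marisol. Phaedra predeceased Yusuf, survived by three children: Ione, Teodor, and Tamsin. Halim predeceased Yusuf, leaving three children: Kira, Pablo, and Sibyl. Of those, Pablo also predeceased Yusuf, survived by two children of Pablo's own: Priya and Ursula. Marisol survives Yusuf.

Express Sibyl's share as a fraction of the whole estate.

Sibyl receives 1/9 of the estate.

The entire ₹900,000 passes to the descendants.
That amount (₹900,000) is divided at the children's generation into 3 shares of ₹300,000. Marisol takes ₹300,000. The 2 shares of the deceased (Phaedra and Halim) are combined into a pool of ₹600,000.
That pool (₹600,000) is divided at the grandchildren's generation into 6 shares of ₹100,000. Ione, Teodor, Tamsin, Kira, and Sibyl each take ₹100,000. The remaining share for the deceased Pablo (₹100,000) is carried to the next generation.
That pool (₹100,000) is divided at the great-grandchildren's generation equally among Priya and Ursula: ₹50,000 each.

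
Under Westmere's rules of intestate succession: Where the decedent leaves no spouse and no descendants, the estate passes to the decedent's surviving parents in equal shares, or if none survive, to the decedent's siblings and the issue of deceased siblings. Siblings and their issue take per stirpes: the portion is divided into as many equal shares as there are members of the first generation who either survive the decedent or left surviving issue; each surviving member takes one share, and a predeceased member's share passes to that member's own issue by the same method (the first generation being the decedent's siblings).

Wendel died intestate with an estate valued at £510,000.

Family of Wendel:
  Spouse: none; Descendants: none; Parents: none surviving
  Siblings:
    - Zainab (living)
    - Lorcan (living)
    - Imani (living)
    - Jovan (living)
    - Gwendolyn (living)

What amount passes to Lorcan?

The entire £510,000 passes to the siblings and their issue.
That amount (£510,000) is divided into 5 shares of £102,000: Zainab, Lorcan, Imani, Jovan, and Gwendolyn each take £102,000.

Lorcan receives £102,000.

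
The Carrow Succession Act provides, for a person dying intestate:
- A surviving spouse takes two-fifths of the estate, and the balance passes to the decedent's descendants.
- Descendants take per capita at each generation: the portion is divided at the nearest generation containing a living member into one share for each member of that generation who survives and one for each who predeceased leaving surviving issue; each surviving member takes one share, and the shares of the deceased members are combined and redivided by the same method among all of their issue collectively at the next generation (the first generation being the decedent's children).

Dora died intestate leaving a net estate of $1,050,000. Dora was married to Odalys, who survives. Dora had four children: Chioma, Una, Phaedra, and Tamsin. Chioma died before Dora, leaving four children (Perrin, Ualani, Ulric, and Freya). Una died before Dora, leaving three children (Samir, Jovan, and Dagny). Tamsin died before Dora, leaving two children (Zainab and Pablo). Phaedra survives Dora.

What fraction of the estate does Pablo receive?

Pablo receives 1/20 of the estate.

Odalys takes two-fifths of $1,050,000 = $420,000. The remaining $630,000 passes to the descendants.
The descendants' portion ($630,000) is divided at the children's generation into 4 shares of $157,500. Phaedra takes $157,500. The 3 shares of the deceased (Chioma, Una, and Tamsin) are combined into a pool of $472,500.
That pool ($472,500) is divided at the grandchildren's generation equally among Perrin, Ualani, Ulric, Freya, Samir, Jovan, Dagny, Zainab, and Pablo: $52,500 each.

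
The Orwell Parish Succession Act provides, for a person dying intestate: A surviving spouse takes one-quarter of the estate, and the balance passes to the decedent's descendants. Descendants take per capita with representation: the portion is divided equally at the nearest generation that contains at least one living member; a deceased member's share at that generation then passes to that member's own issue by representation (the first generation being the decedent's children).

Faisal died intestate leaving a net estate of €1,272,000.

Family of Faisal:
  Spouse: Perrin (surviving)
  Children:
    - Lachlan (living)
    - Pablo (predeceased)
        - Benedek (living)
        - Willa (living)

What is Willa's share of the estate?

Perrin takes one-quarter of €1,272,000 = €318,000. The remaining €954,000 passes to the descendants.
The descendants' portion (€954,000) is divided into 2 shares of €477,000: Lachlan takes €477,000; Pablo's €477,000 share passes to Pablo's issue.
Pablo's share (€477,000) is divided into 2 shares of €238,500: Benedek and Willa each take €238,500.

Willa receives €238,500.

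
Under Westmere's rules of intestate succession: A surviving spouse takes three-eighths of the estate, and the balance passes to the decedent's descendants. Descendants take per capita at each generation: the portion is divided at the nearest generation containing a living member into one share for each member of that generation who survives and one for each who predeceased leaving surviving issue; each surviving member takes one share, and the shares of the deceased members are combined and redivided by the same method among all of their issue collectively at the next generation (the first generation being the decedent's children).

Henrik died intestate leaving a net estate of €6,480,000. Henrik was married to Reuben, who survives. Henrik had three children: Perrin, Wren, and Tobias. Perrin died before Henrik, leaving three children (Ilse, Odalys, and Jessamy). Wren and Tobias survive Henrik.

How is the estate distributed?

Reuben: €2,430,000; Ilse: €450,000; Odalys: €450,000; Jessamy: €450,000; Wren: €1,350,000; Tobias: €1,350,000

Reuben takes three-eighths of €6,480,000 = €2,430,000. The remaining €4,050,000 passes to the descendants.
The descendants' portion (€4,050,000) is divided at the children's generation into 3 shares of €1,350,000. Wren and Tobias each take €1,350,000. The remaining share for the deceased Perrin (€1,350,000) is carried to the next generation.
That pool (€1,350,000) is divided at the grandchildren's generation equally among Ilse, Odalys, and Jessamy: €450,000 each.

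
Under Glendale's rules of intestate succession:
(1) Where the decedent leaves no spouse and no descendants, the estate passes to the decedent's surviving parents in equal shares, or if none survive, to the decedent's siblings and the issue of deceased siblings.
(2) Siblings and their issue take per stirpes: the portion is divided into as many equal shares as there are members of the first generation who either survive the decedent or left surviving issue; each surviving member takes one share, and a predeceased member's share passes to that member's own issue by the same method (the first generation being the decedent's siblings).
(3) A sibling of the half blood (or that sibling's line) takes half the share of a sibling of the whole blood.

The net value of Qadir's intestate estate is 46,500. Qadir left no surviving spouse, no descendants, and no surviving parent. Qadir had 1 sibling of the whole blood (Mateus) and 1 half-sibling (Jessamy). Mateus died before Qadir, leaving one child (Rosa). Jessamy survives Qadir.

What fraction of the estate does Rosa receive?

Rosa receives 2/3 of the estate.

The entire 46,500 passes to the siblings and their issue.
Counting each half-blood sibling's line as half a unit, there are 3/2 units in 46,500, so one unit is 31,000. Whole-blood lines (Mateus) take 31,000 each; half-blood lines (Jessamy) take 15,500 each.
Mateus's share (31,000) passes entirely to Rosa.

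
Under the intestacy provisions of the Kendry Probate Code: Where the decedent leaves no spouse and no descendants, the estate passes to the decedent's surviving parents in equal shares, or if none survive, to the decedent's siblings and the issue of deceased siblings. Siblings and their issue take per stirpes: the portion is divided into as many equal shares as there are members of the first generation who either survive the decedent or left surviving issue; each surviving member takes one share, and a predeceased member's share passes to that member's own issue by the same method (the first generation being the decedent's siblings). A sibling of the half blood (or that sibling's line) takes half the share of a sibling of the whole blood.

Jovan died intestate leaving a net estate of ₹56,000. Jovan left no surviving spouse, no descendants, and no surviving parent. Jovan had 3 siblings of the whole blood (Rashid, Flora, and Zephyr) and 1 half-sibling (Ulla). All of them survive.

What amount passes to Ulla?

The entire ₹56,000 passes to the siblings and their issue.
Counting each half-blood sibling's line as half a unit, there are 7/2 units in ₹56,000, so one unit is ₹16,000. Whole-blood lines (Rashid, Flora, and Zephyr) take ₹16,000 each; half-blood lines (Ulla) take ₹8,000 each.

Ulla receives ₹8,000.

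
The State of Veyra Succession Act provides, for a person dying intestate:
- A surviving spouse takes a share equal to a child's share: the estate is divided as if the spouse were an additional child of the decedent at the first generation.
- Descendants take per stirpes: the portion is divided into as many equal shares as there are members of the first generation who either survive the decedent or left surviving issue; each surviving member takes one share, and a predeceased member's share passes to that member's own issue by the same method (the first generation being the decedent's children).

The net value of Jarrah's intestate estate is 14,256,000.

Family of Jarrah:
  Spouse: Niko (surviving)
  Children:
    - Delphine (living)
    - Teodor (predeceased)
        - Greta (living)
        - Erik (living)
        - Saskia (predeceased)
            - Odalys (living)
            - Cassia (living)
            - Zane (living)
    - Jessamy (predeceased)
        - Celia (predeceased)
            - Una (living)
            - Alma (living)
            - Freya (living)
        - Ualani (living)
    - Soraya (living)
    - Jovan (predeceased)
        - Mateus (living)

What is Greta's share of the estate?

Greta receives 792,000.

The spouse counts as an additional share at the children's level, so there are 6 primary shares of 2,376,000. Niko takes one such share (2,376,000).
The children's combined portion (11,880,000) is divided into 5 shares of 2,376,000: Delphine and Soraya each take 2,376,000; Teodor's 2,376,000 share passes to Teodor's issue; Jessamy's 2,376,000 share passes to Jessamy's issue; Jovan's 2,376,000 share passes to Jovan's issue.
Teodor's share (2,376,000) is divided into 3 shares of 792,000: Greta and Erik each take 792,000; Saskia's 792,000 share passes to Saskia's issue.
Saskia's share (792,000) is divided into 3 shares of 264,000: Odalys, Cassia, and Zane each take 264,000.
Jessamy's share (2,376,000) is divided into 2 shares of 1,188,000: Ualani takes 1,188,000; Celia's 1,188,000 share passes to Celia's issue.
Celia's share (1,188,000) is divided into 3 shares of 396,000: Una, Alma, and Freya each take 396,000.
Jovan's share (2,376,000) passes entirely to Mateus.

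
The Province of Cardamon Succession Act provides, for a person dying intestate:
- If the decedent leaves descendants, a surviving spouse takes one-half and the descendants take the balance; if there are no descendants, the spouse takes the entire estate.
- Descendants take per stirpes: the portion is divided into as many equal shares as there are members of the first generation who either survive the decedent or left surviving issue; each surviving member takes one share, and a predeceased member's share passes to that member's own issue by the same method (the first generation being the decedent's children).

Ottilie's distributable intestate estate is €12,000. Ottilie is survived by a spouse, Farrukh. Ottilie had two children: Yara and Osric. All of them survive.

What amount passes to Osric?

Osric receives €3,000.

Farrukh takes one-half of €12,000 = €6,000. The remaining €6,000 passes to the descendants.
The descendants' portion (€6,000) is divided into 2 shares of €3,000: Yara and Osric each take €3,000.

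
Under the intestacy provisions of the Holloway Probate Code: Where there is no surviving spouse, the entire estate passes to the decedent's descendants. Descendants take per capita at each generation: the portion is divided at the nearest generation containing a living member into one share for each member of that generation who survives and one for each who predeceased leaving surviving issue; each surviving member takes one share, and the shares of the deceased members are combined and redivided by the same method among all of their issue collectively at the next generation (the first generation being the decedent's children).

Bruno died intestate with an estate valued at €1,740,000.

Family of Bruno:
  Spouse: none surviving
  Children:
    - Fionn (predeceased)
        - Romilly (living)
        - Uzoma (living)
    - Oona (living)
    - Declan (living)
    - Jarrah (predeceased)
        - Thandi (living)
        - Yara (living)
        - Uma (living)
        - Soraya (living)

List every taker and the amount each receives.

Romilly: €145,000; Uzoma: €145,000; Oona: €435,000; Declan: €435,000; Thandi: €145,000; Yara: €145,000; Uma: €145,000; Soraya: €145,000

The entire €1,740,000 passes to the descendants.
That amount (€1,740,000) is divided at the children's generation into 4 shares of €435,000. Oona and Declan each take €435,000. The 2 shares of the deceased (Fionn and Jarrah) are combined into a pool of €870,000.
That pool (€870,000) is divided at the grandchildren's generation equally among Romilly, Uzoma, Thandi, Yara, Uma, and Soraya: €145,000 each.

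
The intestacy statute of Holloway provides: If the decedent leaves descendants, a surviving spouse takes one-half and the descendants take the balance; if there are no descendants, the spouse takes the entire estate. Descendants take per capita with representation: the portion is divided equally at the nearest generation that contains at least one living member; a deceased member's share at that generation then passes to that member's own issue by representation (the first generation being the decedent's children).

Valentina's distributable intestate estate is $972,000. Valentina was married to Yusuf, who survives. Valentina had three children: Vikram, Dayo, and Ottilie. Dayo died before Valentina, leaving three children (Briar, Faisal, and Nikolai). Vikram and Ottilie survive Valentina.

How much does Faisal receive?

Yusuf takes one-half of $972,000 = $486,000. The remaining $486,000 passes to the descendants.
The descendants' portion ($486,000) is divided into 3 shares of $162,000: Vikram and Ottilie each take $162,000; Dayo's $162,000 share passes to Dayo's issue.
Dayo's share ($162,000) is divided into 3 shares of $54,000: Briar, Faisal, and Nikolai each take $54,000.

Faisal receives $54,000.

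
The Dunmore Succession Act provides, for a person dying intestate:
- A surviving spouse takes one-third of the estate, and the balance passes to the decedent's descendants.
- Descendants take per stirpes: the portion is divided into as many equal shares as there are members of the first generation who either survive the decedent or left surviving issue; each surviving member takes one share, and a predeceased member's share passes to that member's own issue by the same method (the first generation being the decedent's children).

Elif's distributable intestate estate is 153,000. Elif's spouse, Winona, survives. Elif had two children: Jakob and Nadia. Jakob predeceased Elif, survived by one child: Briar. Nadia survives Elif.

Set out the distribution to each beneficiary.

Winona: 51,000; Briar: 51,000; Nadia: 51,000

Winona takes one-third of 153,000 = 51,000. The remaining 102,000 passes to the descendants.
The descendants' portion (102,000) is divided into 2 shares of 51,000: Nadia takes 51,000; Jakob's 51,000 share passes to Jakob's issue.
Jakob's share (51,000) passes entirely to Briar.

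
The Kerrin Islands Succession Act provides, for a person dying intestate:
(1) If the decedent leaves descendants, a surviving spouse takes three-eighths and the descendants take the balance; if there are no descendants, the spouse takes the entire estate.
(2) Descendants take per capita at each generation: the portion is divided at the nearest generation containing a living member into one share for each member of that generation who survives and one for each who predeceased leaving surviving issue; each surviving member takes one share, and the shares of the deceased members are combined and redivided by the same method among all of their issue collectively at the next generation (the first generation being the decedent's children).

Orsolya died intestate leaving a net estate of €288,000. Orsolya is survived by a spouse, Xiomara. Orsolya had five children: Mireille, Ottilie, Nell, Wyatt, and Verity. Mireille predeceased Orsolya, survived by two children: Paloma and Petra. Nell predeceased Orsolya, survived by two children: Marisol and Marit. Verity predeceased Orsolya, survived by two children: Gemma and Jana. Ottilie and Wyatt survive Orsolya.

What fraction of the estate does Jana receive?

Jana receives 1/16 of the estate.

Xiomara takes three-eighths of €288,000 = €108,000. The remaining €180,000 passes to the descendants.
The descendants' portion (€180,000) is divided at the children's generation into 5 shares of €36,000. Ottilie and Wyatt each take €36,000. The 3 shares of the deceased (Mireille, Nell, and Verity) are combined into a pool of €108,000.
That pool (€108,000) is divided at the grandchildren's generation equally among Paloma, Petra, Marisol, Marit, Gemma, and Jana: €18,000 each.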